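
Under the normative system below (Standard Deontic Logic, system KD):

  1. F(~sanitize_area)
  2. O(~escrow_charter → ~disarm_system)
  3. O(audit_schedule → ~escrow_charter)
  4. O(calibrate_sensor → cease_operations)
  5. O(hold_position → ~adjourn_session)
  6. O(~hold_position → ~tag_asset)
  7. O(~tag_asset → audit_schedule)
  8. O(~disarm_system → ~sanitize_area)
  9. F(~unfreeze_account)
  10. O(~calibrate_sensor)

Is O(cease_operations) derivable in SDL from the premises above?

Premise 4 is O(calibrate_sensor → cease_operations), but O(calibrate_sensor) is not derivable from the premises, so it does not yield O(cease_operations).
No other premise forces O(cease_operations). An ideal world satisfying every premise can still have cease_operations false, so O(cease_operations) is not derivable.

No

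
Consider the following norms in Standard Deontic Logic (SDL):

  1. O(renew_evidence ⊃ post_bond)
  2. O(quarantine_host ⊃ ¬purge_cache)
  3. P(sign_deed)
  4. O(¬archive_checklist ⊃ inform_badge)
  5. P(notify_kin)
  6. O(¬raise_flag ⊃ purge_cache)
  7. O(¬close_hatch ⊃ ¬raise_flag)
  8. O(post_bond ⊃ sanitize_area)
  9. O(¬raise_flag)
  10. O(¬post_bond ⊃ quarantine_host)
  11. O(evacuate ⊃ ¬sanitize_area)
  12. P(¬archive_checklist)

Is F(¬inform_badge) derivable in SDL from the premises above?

No

Premise 4 is O(¬archive_checklist ⊃ inform_badge), but O(¬archive_checklist) is not derivable from the premises (the permission P(¬archive_checklist) asserts only ¬O(archive_checklist), not O(¬archive_checklist)), so it does not yield O(inform_badge).
No other premise forces O(inform_badge). An ideal world satisfying every premise can still have ¬inform_badge true, so F(¬inform_badge) is not derivable.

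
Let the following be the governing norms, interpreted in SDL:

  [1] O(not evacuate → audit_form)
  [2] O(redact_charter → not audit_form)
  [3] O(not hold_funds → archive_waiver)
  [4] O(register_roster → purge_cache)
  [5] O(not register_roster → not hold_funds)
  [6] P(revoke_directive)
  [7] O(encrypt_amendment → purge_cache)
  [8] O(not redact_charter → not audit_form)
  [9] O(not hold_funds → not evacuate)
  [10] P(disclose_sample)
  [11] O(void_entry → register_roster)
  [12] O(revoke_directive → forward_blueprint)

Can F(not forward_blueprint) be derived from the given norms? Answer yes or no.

Premise 12 is O(revoke_directive → forward_blueprint), but O(revoke_directive) is not derivable from the premises (the permission P(revoke_directive) asserts only not O(not revoke_directive), not O(revoke_directive)), so it does not yield O(forward_blueprint).
No other premise forces O(forward_blueprint). An ideal world satisfying every premise can still have not forward_blueprint true, so F(not forward_blueprint) is not derivable.

No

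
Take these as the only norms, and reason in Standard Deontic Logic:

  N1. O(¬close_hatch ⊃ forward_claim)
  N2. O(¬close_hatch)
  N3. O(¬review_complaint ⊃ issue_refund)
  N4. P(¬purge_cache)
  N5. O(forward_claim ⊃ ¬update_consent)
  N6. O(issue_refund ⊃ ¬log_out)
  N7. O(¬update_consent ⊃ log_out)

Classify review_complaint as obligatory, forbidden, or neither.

Obligatory

Premise 2 states O(¬close_hatch) outright.
Premise 1 is O(¬close_hatch ⊃ forward_claim); since O(¬close_hatch), deontic closure gives O(forward_claim).
Applying K to premise 5 (O(forward_claim ⊃ ¬update_consent)) and O(forward_claim) yields O(¬update_consent).
With premise 7, O(¬update_consent ⊃ log_out), the K-axiom yields O(log_out).
The contrapositive of premise 6 (O(issue_refund ⊃ ¬log_out)) is O(log_out ⊃ ¬issue_refund), and O(log_out) is already established, so O(¬issue_refund).
The contrapositive of premise 3 (O(¬review_complaint ⊃ issue_refund)) is O(¬issue_refund ⊃ review_complaint), and O(¬issue_refund) is already established, so O(review_complaint).
Premise 4 does not contribute to this derivation.
Hence review_complaint is obligatory.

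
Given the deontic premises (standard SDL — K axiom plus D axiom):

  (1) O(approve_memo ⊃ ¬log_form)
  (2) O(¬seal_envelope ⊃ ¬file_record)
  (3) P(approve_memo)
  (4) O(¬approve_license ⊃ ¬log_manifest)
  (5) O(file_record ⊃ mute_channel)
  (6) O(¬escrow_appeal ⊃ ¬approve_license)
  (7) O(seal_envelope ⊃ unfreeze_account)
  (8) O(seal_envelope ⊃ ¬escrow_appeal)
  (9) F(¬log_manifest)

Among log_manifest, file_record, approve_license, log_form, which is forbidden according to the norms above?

Premise 9, F(¬log_manifest), is equivalent to O(log_manifest).
The contrapositive of premise 4 (O(¬approve_license ⊃ ¬log_manifest)) is O(log_manifest ⊃ approve_license), and O(log_manifest) is already established, so O(approve_license).
Premise 6 is O(¬escrow_appeal ⊃ ¬approve_license); contrapositively O(approve_license ⊃ escrow_appeal). Since O(approve_license) holds, K gives O(escrow_appeal).
Premise 8 is O(seal_envelope ⊃ ¬escrow_appeal); contrapositively O(escrow_appeal ⊃ ¬seal_envelope). Since O(escrow_appeal) holds, K gives O(¬seal_envelope).
With premise 2, O(¬seal_envelope ⊃ ¬file_record), the K-axiom yields O(¬file_record).
So O(¬file_record) holds, i.e. file_record is forbidden. None of the other listed options is forbidden under the premises.

file_record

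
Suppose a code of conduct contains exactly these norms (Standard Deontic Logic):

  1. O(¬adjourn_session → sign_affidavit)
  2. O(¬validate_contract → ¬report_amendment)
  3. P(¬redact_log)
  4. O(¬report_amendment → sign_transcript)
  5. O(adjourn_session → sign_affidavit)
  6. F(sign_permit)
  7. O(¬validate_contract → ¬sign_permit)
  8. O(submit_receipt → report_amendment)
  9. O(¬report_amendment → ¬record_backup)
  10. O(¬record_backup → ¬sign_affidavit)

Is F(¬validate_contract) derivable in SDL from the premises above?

Yes

By case analysis on ¬adjourn_session: premise 1 gives O(¬adjourn_session → sign_affidavit) and premise 5 gives O(adjourn_session → sign_affidavit), so O(sign_affidavit) either way.
Premise 10, O(¬record_backup → ¬sign_affidavit), contraposes to O(sign_affidavit → record_backup); with O(sign_affidavit) we get O(record_backup).
Premise 9, O(¬report_amendment → ¬record_backup), contraposes to O(record_backup → report_amendment); with O(record_backup) we get O(report_amendment).
Premise 2, O(¬validate_contract → ¬report_amendment), contraposes to O(report_amendment → validate_contract); with O(report_amendment) we get O(validate_contract).
Premises 3, 4, 6, 7, 8 do not contribute to this derivation.
So O(validate_contract) holds, i.e. F(¬validate_contract). The claim follows.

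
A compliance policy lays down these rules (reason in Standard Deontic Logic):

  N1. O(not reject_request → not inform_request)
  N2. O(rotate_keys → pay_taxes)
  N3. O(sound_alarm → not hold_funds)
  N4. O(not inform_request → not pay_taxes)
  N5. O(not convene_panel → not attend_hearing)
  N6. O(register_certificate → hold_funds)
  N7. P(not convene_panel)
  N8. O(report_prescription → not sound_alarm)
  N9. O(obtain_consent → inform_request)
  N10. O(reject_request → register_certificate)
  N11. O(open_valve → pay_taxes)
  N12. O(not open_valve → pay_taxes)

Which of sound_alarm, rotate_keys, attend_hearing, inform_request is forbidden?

sound_alarm

Premises 12 and 11 are O(not open_valve → pay_taxes) and O(open_valve → pay_taxes); every ideal world satisfies not open_valve or open_valve, so in either case pay_taxes holds — hence O(pay_taxes).
Premise 4, O(not inform_request → not pay_taxes), contraposes to O(pay_taxes → inform_request); with O(pay_taxes) we get O(inform_request).
Premise 1 is O(not reject_request → not inform_request); contrapositively O(inform_request → reject_request). Since O(inform_request) holds, K gives O(reject_request).
Applying K to premise 10 (O(reject_request → register_certificate)) and O(reject_request) yields O(register_certificate).
Applying K to premise 6 (O(register_certificate → hold_funds)) and O(register_certificate) yields O(hold_funds).
Premise 3 is O(sound_alarm → not hold_funds); contrapositively O(hold_funds → not sound_alarm). Since O(hold_funds) holds, K gives O(not sound_alarm).
So O(not sound_alarm) holds, i.e. sound_alarm is forbidden. None of the other listed options is forbidden under the premises.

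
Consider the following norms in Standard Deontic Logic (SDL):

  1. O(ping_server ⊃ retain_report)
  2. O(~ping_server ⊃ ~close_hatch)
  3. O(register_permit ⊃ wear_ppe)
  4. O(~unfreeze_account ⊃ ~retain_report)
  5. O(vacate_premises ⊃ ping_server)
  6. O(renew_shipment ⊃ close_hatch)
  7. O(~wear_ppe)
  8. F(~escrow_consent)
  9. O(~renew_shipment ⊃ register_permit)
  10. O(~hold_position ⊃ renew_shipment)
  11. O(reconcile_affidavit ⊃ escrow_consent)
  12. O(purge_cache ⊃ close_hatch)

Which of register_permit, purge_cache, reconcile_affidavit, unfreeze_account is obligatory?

unfreeze_account

Premise 7 gives O(~wear_ppe).
The contrapositive of premise 3 (O(register_permit ⊃ wear_ppe)) is O(~wear_ppe ⊃ ~register_permit), and O(~wear_ppe) is already established, so O(~register_permit).
The contrapositive of premise 9 (O(~renew_shipment ⊃ register_permit)) is O(~register_permit ⊃ renew_shipment), and O(~register_permit) is already established, so O(renew_shipment).
From O(renew_shipment) and premise 6, O(renew_shipment ⊃ close_hatch), we obtain O(close_hatch).
The contrapositive of premise 2 (O(~ping_server ⊃ ~close_hatch)) is O(close_hatch ⊃ ping_server), and O(close_hatch) is already established, so O(ping_server).
Premise 1 is O(ping_server ⊃ retain_report); since O(ping_server), deontic closure gives O(retain_report).
Premise 4 is O(~unfreeze_account ⊃ ~retain_report); contrapositively O(retain_report ⊃ unfreeze_account). Since O(retain_report) holds, K gives O(unfreeze_account).
So O(unfreeze_account) holds — unfreeze_account is obligatory. None of the other listed options is made obligatory by any chain of premises.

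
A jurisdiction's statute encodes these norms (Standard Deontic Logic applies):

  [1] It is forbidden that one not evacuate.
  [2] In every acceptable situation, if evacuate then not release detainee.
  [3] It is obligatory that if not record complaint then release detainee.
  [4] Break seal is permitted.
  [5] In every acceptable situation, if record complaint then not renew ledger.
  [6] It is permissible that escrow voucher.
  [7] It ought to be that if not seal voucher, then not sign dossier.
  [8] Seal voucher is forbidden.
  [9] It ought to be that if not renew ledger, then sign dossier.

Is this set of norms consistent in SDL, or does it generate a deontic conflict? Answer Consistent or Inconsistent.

F(seal_voucher) at premise 8 means O(¬seal_voucher).
Premise 7 is O(¬seal_voucher → ¬sign_dossier); since O(¬seal_voucher), deontic closure gives O(¬sign_dossier).
Premise 9, O(¬renew_ledger → sign_dossier), contraposes to O(¬sign_dossier → renew_ledger); with O(¬sign_dossier) we get O(renew_ledger).
Premise 5, O(record_complaint → ¬renew_ledger), contraposes to O(renew_ledger → ¬record_complaint); with O(renew_ledger) we get O(¬record_complaint).
Applying K to premise 3 (O(¬record_complaint → release_detainee)) and O(¬record_complaint) yields O(release_detainee).
Premise 2 is O(evacuate → ¬release_detainee); contrapositively O(release_detainee → ¬evacuate). Since O(release_detainee) holds, K gives O(¬evacuate).
Yet premise 1 is F(¬evacuate), i.e. O(evacuate).
We now have both O(¬evacuate) and O(evacuate) — evacuate is simultaneously obligatory and forbidden, violating the D-axiom.

Inconsistent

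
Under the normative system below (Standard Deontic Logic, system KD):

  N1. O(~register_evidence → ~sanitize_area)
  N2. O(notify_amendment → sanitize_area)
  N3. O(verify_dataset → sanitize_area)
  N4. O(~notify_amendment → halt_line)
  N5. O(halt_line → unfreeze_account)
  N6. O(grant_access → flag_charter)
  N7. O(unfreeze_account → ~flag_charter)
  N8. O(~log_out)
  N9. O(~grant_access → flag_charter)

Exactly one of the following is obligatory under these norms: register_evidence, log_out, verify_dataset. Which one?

register_evidence

By case analysis on grant_access: premise 6 gives O(grant_access → flag_charter) and premise 9 gives O(~grant_access → flag_charter), so O(flag_charter) either way.
The contrapositive of premise 7 (O(unfreeze_account → ~flag_charter)) is O(flag_charter → ~unfreeze_account), and O(flag_charter) is already established, so O(~unfreeze_account).
Premise 5, O(halt_line → unfreeze_account), contraposes to O(~unfreeze_account → ~halt_line); with O(~unfreeze_account) we get O(~halt_line).
The contrapositive of premise 4 (O(~notify_amendment → halt_line)) is O(~halt_line → notify_amendment), and O(~halt_line) is already established, so O(notify_amendment).
From O(notify_amendment) and premise 2, O(notify_amendment → sanitize_area), we obtain O(sanitize_area).
The contrapositive of premise 1 (O(~register_evidence → ~sanitize_area)) is O(sanitize_area → register_evidence), and O(sanitize_area) is already established, so O(register_evidence).
So O(register_evidence) holds — register_evidence is obligatory. None of the other listed options is made obligatory by any chain of premises.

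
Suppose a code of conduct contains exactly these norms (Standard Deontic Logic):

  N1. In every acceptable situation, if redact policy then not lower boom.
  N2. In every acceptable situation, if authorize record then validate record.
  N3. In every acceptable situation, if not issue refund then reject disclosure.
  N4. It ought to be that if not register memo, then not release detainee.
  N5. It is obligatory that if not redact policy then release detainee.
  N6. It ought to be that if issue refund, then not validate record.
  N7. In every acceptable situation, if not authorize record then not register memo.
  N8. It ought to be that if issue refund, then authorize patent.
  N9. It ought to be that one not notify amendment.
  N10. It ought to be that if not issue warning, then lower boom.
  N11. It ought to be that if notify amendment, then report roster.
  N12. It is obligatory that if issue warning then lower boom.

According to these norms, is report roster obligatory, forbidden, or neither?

Neither

Premise 11 is O(notify_amendment → report_roster), but O(notify_amendment) is not derivable from the premises, so it does not yield O(report_roster).
No premise or chain of K-axiom applications forces O(report_roster), and none forces O(¬report_roster). So report_roster is neither obligatory nor forbidden under these norms.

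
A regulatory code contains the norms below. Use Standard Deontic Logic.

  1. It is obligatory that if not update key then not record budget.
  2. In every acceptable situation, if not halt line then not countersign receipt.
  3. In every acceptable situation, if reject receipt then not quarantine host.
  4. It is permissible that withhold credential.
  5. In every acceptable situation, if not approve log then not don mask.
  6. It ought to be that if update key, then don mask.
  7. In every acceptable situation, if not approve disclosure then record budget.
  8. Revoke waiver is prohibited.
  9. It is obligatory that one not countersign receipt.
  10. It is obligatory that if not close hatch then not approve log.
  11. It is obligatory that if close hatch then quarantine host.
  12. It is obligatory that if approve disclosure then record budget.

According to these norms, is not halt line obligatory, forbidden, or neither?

Premise 2 is O(¬halt_line → ¬countersign_receipt); even if O(¬countersign_receipt) held, inferring O(¬halt_line) would be affirming the consequent — invalid.
No premise or chain of K-axiom applications forces O(¬halt_line), and none forces O(halt_line). So ¬halt_line is neither obligatory nor forbidden under these norms.

Neither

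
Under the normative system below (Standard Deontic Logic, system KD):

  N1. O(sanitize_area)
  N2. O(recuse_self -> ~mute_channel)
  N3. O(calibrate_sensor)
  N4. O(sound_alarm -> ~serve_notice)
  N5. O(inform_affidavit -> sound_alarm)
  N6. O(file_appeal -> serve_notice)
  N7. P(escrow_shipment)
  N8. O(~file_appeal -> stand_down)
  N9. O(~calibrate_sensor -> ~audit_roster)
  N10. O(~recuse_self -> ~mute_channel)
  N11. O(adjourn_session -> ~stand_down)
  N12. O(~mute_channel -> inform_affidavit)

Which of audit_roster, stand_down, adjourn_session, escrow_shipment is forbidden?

adjourn_session

By case analysis on recuse_self: premise 2 gives O(recuse_self -> ~mute_channel) and premise 10 gives O(~recuse_self -> ~mute_channel), so O(~mute_channel) either way.
From O(~mute_channel) and premise 12, O(~mute_channel -> inform_affidavit), we obtain O(inform_affidavit).
Applying K to premise 5 (O(inform_affidavit -> sound_alarm)) and O(inform_affidavit) yields O(sound_alarm).
From O(sound_alarm) and premise 4, O(sound_alarm -> ~serve_notice), we obtain O(~serve_notice).
The contrapositive of premise 6 (O(file_appeal -> serve_notice)) is O(~serve_notice -> ~file_appeal), and O(~serve_notice) is already established, so O(~file_appeal).
With premise 8, O(~file_appeal -> stand_down), the K-axiom yields O(stand_down).
Premise 11 is O(adjourn_session -> ~stand_down); contrapositively O(stand_down -> ~adjourn_session). Since O(stand_down) holds, K gives O(~adjourn_session).
So O(~adjourn_session) holds, i.e. adjourn_session is forbidden. None of the other listed options is forbidden under the premises.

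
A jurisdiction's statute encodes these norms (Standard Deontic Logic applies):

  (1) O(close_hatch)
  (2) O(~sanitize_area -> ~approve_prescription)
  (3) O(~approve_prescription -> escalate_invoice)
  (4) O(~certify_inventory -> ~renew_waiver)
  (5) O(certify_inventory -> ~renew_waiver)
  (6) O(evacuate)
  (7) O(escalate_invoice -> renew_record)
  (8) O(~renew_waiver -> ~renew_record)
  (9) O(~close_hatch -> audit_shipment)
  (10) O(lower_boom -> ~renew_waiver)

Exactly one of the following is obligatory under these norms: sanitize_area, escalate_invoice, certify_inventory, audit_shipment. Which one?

Premises 4 and 5 are O(~certify_inventory -> ~renew_waiver) and O(certify_inventory -> ~renew_waiver); every ideal world satisfies ~certify_inventory or certify_inventory, so in either case ~renew_waiver holds — hence O(~renew_waiver).
Premise 8 is O(~renew_waiver -> ~renew_record); since O(~renew_waiver), deontic closure gives O(~renew_record).
Premise 7 is O(escalate_invoice -> renew_record); contrapositively O(~renew_record -> ~escalate_invoice). Since O(~renew_record) holds, K gives O(~escalate_invoice).
Premise 3, O(~approve_prescription -> escalate_invoice), contraposes to O(~escalate_invoice -> approve_prescription); with O(~escalate_invoice) we get O(approve_prescription).
Premise 2 is O(~sanitize_area -> ~approve_prescription); contrapositively O(approve_prescription -> sanitize_area). Since O(approve_prescription) holds, K gives O(sanitize_area).
So O(sanitize_area) holds — sanitize_area is obligatory. None of the other listed options is made obligatory by any chain of premises.

sanitize_area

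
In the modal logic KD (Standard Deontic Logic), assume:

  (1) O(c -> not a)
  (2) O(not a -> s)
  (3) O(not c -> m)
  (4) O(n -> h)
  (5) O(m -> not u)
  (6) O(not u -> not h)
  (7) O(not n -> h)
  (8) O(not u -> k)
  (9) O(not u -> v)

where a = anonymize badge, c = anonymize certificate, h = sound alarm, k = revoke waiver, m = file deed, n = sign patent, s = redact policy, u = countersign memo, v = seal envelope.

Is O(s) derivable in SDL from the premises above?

Yes

By case analysis on n: premise 4 gives O(n -> h) and premise 7 gives O(not n -> h), so O(h) either way.
Premise 6, O(not u -> not h), contraposes to O(h -> u); with O(h) we get O(u).
Premise 5 is O(m -> not u); contrapositively O(u -> not m). Since O(u) holds, K gives O(not m).
Premise 3 is O(not c -> m); contrapositively O(not m -> c). Since O(not m) holds, K gives O(c).
From O(c) and premise 1, O(c -> not a), we obtain O(not a).
From O(not a) and premise 2, O(not a -> s), we obtain O(s).
Premises 8, 9 do not contribute to this derivation.
So O(s) follows.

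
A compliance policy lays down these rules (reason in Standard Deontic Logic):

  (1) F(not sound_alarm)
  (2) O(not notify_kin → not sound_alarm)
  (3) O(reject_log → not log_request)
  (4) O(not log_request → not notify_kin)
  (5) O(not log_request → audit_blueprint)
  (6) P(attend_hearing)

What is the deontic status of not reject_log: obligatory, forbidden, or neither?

Premise 1, F(not sound_alarm), is equivalent to O(sound_alarm).
The contrapositive of premise 2 (O(not notify_kin → not sound_alarm)) is O(sound_alarm → notify_kin), and O(sound_alarm) is already established, so O(notify_kin).
Premise 4, O(not log_request → not notify_kin), contraposes to O(notify_kin → log_request); with O(notify_kin) we get O(log_request).
The contrapositive of premise 3 (O(reject_log → not log_request)) is O(log_request → not reject_log), and O(log_request) is already established, so O(not reject_log).
Premises 5, 6 do not contribute to this derivation.
Hence not reject_log is obligatory.

Obligatory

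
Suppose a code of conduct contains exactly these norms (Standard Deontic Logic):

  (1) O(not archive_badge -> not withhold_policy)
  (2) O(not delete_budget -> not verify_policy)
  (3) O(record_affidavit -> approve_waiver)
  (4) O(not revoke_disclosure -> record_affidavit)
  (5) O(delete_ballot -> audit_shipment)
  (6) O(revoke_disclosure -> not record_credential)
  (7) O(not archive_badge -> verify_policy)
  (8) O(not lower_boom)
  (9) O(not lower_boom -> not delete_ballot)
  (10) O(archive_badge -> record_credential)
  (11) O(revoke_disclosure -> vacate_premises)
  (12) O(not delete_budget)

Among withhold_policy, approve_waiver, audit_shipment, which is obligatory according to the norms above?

approve_waiver

Premise 12 states O(not delete_budget) outright.
Premise 2 is O(not delete_budget -> not verify_policy); since O(not delete_budget), deontic closure gives O(not verify_policy).
The contrapositive of premise 7 (O(not archive_badge -> verify_policy)) is O(not verify_policy -> archive_badge), and O(not verify_policy) is already established, so O(archive_badge).
From O(archive_badge) and premise 10, O(archive_badge -> record_credential), we obtain O(record_credential).
The contrapositive of premise 6 (O(revoke_disclosure -> not record_credential)) is O(record_credential -> not revoke_disclosure), and O(record_credential) is already established, so O(not revoke_disclosure).
Premise 4 is O(not revoke_disclosure -> record_affidavit); since O(not revoke_disclosure), deontic closure gives O(record_affidavit).
From O(record_affidavit) and premise 3, O(record_affidavit -> approve_waiver), we obtain O(approve_waiver).
So O(approve_waiver) holds — approve_waiver is obligatory. None of the other listed options is made obligatory by any chain of premises.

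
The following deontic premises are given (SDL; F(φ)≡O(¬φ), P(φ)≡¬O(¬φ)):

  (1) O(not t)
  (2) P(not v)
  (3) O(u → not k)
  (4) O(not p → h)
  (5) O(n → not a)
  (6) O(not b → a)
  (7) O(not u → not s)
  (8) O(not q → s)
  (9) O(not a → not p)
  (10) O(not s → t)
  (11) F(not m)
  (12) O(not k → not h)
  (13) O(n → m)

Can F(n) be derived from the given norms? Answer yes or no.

Yes

Premise 1 gives O(not t).
Premise 10 is O(not s → t); contrapositively O(not t → s). Since O(not t) holds, K gives O(s).
The contrapositive of premise 7 (O(not u → not s)) is O(s → u), and O(s) is already established, so O(u).
With premise 3, O(u → not k), the K-axiom yields O(not k).
Premise 12 is O(not k → not h); since O(not k), deontic closure gives O(not h).
Premise 4, O(not p → h), contraposes to O(not h → p); with O(not h) we get O(p).
The contrapositive of premise 9 (O(not a → not p)) is O(p → a), and O(p) is already established, so O(a).
Premise 5, O(n → not a), contraposes to O(a → not n); with O(a) we get O(not n).
Premises 2, 6, 8, 11, 13 do not contribute to this derivation.
So O(not n) holds, i.e. F(n). The claim follows.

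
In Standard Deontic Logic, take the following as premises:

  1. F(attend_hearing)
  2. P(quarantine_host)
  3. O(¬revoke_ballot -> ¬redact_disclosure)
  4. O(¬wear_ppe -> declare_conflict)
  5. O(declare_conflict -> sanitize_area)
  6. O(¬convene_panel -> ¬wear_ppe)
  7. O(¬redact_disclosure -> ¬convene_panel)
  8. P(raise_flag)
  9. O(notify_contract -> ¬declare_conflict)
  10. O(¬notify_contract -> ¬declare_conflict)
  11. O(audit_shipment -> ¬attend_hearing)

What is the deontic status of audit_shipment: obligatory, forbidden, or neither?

Premise 11 is O(audit_shipment -> ¬attend_hearing); even if O(¬attend_hearing) held, inferring O(audit_shipment) would be affirming the consequent — invalid.
No premise or chain of K-axiom applications forces O(audit_shipment), and none forces O(¬audit_shipment). So audit_shipment is neither obligatory nor forbidden under these norms.

Neither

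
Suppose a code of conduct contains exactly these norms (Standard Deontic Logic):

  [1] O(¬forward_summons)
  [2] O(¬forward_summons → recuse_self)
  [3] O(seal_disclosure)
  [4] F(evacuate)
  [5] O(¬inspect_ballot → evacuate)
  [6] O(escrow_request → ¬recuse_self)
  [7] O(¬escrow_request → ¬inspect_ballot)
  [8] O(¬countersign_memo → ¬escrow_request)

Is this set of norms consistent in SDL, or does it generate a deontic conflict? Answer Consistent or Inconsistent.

Inconsistent

Premise 1 states O(¬forward_summons) outright.
With premise 2, O(¬forward_summons → recuse_self), the K-axiom yields O(recuse_self).
Premise 6 is O(escrow_request → ¬recuse_self); contrapositively O(recuse_self → ¬escrow_request). Since O(recuse_self) holds, K gives O(¬escrow_request).
With premise 7, O(¬escrow_request → ¬inspect_ballot), the K-axiom yields O(¬inspect_ballot).
From O(¬inspect_ballot) and premise 5, O(¬inspect_ballot → evacuate), we obtain O(evacuate).
Yet premise 4 is F(evacuate), i.e. O(¬evacuate).
We now have both O(evacuate) and O(¬evacuate) — evacuate is simultaneously obligatory and forbidden, violating the D-axiom.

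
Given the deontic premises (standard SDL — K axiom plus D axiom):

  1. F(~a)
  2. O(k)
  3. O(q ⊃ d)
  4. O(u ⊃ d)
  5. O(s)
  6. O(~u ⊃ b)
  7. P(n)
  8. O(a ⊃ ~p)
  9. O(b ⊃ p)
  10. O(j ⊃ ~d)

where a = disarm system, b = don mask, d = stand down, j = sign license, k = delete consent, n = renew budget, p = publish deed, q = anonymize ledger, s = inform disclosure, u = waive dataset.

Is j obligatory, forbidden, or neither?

Premise 1, F(~a), is equivalent to O(a).
Applying K to premise 8 (O(a ⊃ ~p)) and O(a) yields O(~p).
Premise 9 is O(b ⊃ p); contrapositively O(~p ⊃ ~b). Since O(~p) holds, K gives O(~b).
The contrapositive of premise 6 (O(~u ⊃ b)) is O(~b ⊃ u), and O(~b) is already established, so O(u).
With premise 4, O(u ⊃ d), the K-axiom yields O(d).
Premise 10 is O(j ⊃ ~d); contrapositively O(d ⊃ ~j). Since O(d) holds, K gives O(~j).
Premises 2, 3, 5, 7 do not contribute to this derivation.
Thus O(~j), which is F(j): j is forbidden.

Forbidden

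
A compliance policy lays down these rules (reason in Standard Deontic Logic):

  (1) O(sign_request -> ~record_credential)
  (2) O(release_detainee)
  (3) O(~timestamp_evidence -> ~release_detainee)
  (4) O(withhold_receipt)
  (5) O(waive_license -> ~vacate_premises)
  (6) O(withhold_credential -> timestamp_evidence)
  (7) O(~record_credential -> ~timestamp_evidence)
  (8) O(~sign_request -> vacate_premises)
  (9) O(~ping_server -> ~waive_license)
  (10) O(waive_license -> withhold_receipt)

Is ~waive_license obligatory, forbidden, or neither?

Obligatory

Premise 2 states O(release_detainee) outright.
Premise 3, O(~timestamp_evidence -> ~release_detainee), contraposes to O(release_detainee -> timestamp_evidence); with O(release_detainee) we get O(timestamp_evidence).
Premise 7, O(~record_credential -> ~timestamp_evidence), contraposes to O(timestamp_evidence -> record_credential); with O(timestamp_evidence) we get O(record_credential).
Premise 1 is O(sign_request -> ~record_credential); contrapositively O(record_credential -> ~sign_request). Since O(record_credential) holds, K gives O(~sign_request).
From O(~sign_request) and premise 8, O(~sign_request -> vacate_premises), we obtain O(vacate_premises).
Premise 5, O(waive_license -> ~vacate_premises), contraposes to O(vacate_premises -> ~waive_license); with O(vacate_premises) we get O(~waive_license).
Premises 4, 6, 9, 10 do not contribute to this derivation.
Hence ~waive_license is obligatory.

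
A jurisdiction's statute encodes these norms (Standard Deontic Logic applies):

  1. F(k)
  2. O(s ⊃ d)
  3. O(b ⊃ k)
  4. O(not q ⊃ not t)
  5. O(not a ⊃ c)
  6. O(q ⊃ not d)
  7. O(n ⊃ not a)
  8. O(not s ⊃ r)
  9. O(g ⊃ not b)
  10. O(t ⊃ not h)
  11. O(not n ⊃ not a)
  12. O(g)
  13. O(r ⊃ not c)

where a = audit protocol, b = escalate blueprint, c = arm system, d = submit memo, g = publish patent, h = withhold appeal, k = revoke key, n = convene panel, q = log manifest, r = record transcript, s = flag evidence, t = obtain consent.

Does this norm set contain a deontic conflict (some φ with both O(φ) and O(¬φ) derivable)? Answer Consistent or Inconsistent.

Premise 3 is O(b ⊃ k), but O(b) is not derivable from the premises, so it does not yield O(k).
So O(k) is not derivable, and the apparent clash with O(not k) does not arise.
A world satisfying every obligation exists (e.g. a=false, b=false, c=true, d=true, g=true, h=false, k=false, n=false, q=false, r=false, s=true, t=false); no atom is both obligatory and forbidden, so the set is consistent.

Consistent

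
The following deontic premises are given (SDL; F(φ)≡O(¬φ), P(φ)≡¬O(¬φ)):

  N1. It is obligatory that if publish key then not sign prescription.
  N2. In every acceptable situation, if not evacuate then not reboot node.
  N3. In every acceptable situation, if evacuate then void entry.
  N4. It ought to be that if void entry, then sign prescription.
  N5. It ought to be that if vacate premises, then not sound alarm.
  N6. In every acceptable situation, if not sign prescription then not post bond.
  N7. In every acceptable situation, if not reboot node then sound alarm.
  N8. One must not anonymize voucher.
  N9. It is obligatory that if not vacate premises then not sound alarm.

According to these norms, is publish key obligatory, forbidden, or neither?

Premises 9 and 5 are O(¬vacate_premises → ¬sound_alarm) and O(vacate_premises → ¬sound_alarm); every ideal world satisfies ¬vacate_premises or vacate_premises, so in either case ¬sound_alarm holds — hence O(¬sound_alarm).
Premise 7, O(¬reboot_node → sound_alarm), contraposes to O(¬sound_alarm → reboot_node); with O(¬sound_alarm) we get O(reboot_node).
Premise 2, O(¬evacuate → ¬reboot_node), contraposes to O(reboot_node → evacuate); with O(reboot_node) we get O(evacuate).
From O(evacuate) and premise 3, O(evacuate → void_entry), we obtain O(void_entry).
From O(void_entry) and premise 4, O(void_entry → sign_prescription), we obtain O(sign_prescription).
The contrapositive of premise 1 (O(publish_key → ¬sign_prescription)) is O(sign_prescription → ¬publish_key), and O(sign_prescription) is already established, so O(¬publish_key).
Premises 6, 8 do not contribute to this derivation.
Thus O(¬publish_key), which is F(publish_key): publish_key is forbidden.

Forbidden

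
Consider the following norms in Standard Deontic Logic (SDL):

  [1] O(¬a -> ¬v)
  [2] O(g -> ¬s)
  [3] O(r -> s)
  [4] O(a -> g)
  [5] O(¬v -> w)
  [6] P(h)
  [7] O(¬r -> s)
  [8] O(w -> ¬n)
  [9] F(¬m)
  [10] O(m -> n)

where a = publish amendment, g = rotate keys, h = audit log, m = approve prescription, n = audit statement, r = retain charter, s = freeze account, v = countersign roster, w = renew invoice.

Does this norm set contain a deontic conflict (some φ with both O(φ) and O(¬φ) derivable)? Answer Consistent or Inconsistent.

Inconsistent

Premises 3 and 7 are O(r -> s) and O(¬r -> s); every ideal world satisfies r or ¬r, so in either case s holds — hence O(s).
Premise 2 is O(g -> ¬s); contrapositively O(s -> ¬g). Since O(s) holds, K gives O(¬g).
Premise 4 is O(a -> g); contrapositively O(¬g -> ¬a). Since O(¬g) holds, K gives O(¬a).
Applying K to premise 1 (O(¬a -> ¬v)) and O(¬a) yields O(¬v).
With premise 5, O(¬v -> w), the K-axiom yields O(w).
With premise 8, O(w -> ¬n), the K-axiom yields O(¬n).
Premise 10 is O(m -> n); contrapositively O(¬n -> ¬m). Since O(¬n) holds, K gives O(¬m).
Yet premise 9 is F(¬m), i.e. O(m).
We now have both O(¬m) and O(m) — m is simultaneously obligatory and forbidden, violating the D-axiom.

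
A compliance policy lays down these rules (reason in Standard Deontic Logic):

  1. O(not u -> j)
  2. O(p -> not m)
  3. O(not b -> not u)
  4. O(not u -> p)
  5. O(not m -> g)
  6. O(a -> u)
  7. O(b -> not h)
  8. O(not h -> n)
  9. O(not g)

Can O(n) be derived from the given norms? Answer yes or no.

Yes

Premise 9 states O(not g) outright.
Premise 5 is O(not m -> g); contrapositively O(not g -> m). Since O(not g) holds, K gives O(m).
Premise 2, O(p -> not m), contraposes to O(m -> not p); with O(m) we get O(not p).
The contrapositive of premise 4 (O(not u -> p)) is O(not p -> u), and O(not p) is already established, so O(u).
Premise 3 is O(not b -> not u); contrapositively O(u -> b). Since O(u) holds, K gives O(b).
From O(b) and premise 7, O(b -> not h), we obtain O(not h).
Premise 8 is O(not h -> n); since O(not h), deontic closure gives O(n).
Premises 1, 6 do not contribute to this derivation.
So O(n) follows.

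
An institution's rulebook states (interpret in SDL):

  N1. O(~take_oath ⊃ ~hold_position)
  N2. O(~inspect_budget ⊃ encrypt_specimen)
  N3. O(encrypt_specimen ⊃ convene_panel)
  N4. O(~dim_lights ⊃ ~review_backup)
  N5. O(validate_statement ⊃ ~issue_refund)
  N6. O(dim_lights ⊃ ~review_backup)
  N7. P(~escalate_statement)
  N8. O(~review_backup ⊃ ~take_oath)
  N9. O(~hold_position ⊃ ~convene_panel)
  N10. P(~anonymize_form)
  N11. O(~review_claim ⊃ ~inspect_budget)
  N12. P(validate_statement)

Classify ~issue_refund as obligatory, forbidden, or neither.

Premise 5 is O(validate_statement ⊃ ~issue_refund), but O(validate_statement) is not derivable from the premises (the permission P(validate_statement) asserts only ~O(~validate_statement), not O(validate_statement)), so it does not yield O(~issue_refund).
No premise or chain of K-axiom applications forces O(~issue_refund), and none forces O(issue_refund). So ~issue_refund is neither obligatory nor forbidden under these norms.

Neither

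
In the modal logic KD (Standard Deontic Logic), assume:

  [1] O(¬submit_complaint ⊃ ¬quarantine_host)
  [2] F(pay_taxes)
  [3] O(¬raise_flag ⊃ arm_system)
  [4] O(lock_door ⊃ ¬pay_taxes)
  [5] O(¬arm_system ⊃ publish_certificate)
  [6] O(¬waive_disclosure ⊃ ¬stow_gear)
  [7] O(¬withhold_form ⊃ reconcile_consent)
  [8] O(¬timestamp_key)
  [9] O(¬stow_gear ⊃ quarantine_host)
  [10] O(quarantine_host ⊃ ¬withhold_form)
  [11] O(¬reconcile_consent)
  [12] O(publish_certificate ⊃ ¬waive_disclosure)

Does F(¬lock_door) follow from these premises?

Premise 4 is O(lock_door ⊃ ¬pay_taxes); even if O(¬pay_taxes) held, inferring O(lock_door) would be affirming the consequent — invalid.
No other premise forces O(lock_door). An ideal world satisfying every premise can still have ¬lock_door true, so F(¬lock_door) is not derivable.

No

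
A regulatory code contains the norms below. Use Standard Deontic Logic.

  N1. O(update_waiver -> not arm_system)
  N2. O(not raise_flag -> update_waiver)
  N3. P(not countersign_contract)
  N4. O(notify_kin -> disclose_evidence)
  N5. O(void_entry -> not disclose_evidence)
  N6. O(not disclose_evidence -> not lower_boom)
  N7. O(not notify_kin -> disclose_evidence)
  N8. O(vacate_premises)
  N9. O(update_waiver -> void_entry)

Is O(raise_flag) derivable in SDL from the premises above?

Yes

By case analysis on not notify_kin: premise 7 gives O(not notify_kin -> disclose_evidence) and premise 4 gives O(notify_kin -> disclose_evidence), so O(disclose_evidence) either way.
Premise 5, O(void_entry -> not disclose_evidence), contraposes to O(disclose_evidence -> not void_entry); with O(disclose_evidence) we get O(not void_entry).
The contrapositive of premise 9 (O(update_waiver -> void_entry)) is O(not void_entry -> not update_waiver), and O(not void_entry) is already established, so O(not update_waiver).
Premise 2, O(not raise_flag -> update_waiver), contraposes to O(not update_waiver -> raise_flag); with O(not update_waiver) we get O(raise_flag).
Premises 1, 3, 6, 8 do not contribute to this derivation.
So O(raise_flag) follows.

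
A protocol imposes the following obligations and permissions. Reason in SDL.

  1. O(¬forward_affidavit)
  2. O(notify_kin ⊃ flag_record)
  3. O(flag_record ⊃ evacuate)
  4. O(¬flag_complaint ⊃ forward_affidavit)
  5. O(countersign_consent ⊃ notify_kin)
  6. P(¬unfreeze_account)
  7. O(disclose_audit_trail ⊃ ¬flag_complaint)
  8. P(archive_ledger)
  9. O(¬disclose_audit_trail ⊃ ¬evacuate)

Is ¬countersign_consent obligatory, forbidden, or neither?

Obligatory

Premise 1 gives O(¬forward_affidavit).
Premise 4 is O(¬flag_complaint ⊃ forward_affidavit); contrapositively O(¬forward_affidavit ⊃ flag_complaint). Since O(¬forward_affidavit) holds, K gives O(flag_complaint).
Premise 7 is O(disclose_audit_trail ⊃ ¬flag_complaint); contrapositively O(flag_complaint ⊃ ¬disclose_audit_trail). Since O(flag_complaint) holds, K gives O(¬disclose_audit_trail).
Premise 9 is O(¬disclose_audit_trail ⊃ ¬evacuate); since O(¬disclose_audit_trail), deontic closure gives O(¬evacuate).
Premise 3 is O(flag_record ⊃ evacuate); contrapositively O(¬evacuate ⊃ ¬flag_record). Since O(¬evacuate) holds, K gives O(¬flag_record).
Premise 2, O(notify_kin ⊃ flag_record), contraposes to O(¬flag_record ⊃ ¬notify_kin); with O(¬flag_record) we get O(¬notify_kin).
The contrapositive of premise 5 (O(countersign_consent ⊃ notify_kin)) is O(¬notify_kin ⊃ ¬countersign_consent), and O(¬notify_kin) is already established, so O(¬countersign_consent).
Premises 6, 8 do not contribute to this derivation.
Hence ¬countersign_consent is obligatory.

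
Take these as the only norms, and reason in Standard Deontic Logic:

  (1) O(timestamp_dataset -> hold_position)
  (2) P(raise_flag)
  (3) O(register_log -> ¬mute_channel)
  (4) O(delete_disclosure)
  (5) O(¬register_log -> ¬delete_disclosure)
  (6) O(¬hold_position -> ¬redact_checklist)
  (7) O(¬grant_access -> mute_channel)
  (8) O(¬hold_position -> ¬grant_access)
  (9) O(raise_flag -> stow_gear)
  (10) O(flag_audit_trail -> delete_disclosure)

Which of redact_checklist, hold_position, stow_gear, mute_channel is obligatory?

Premise 4 gives O(delete_disclosure).
Premise 5, O(¬register_log -> ¬delete_disclosure), contraposes to O(delete_disclosure -> register_log); with O(delete_disclosure) we get O(register_log).
With premise 3, O(register_log -> ¬mute_channel), the K-axiom yields O(¬mute_channel).
Premise 7, O(¬grant_access -> mute_channel), contraposes to O(¬mute_channel -> grant_access); with O(¬mute_channel) we get O(grant_access).
The contrapositive of premise 8 (O(¬hold_position -> ¬grant_access)) is O(grant_access -> hold_position), and O(grant_access) is already established, so O(hold_position).
So O(hold_position) holds — hold_position is obligatory. None of the other listed options is made obligatory by any chain of premises.

hold_position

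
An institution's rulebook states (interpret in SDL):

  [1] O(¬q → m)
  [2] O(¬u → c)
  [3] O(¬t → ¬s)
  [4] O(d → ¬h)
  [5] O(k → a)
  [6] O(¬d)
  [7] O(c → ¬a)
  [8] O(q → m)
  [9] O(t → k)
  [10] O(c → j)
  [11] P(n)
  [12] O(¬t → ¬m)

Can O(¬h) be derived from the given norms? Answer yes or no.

Premise 4 is O(d → ¬h), but O(d) is not derivable from the premises, so it does not yield O(¬h).
No other premise forces O(¬h). An ideal world satisfying every premise can still have ¬h false, so O(¬h) is not derivable.

No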